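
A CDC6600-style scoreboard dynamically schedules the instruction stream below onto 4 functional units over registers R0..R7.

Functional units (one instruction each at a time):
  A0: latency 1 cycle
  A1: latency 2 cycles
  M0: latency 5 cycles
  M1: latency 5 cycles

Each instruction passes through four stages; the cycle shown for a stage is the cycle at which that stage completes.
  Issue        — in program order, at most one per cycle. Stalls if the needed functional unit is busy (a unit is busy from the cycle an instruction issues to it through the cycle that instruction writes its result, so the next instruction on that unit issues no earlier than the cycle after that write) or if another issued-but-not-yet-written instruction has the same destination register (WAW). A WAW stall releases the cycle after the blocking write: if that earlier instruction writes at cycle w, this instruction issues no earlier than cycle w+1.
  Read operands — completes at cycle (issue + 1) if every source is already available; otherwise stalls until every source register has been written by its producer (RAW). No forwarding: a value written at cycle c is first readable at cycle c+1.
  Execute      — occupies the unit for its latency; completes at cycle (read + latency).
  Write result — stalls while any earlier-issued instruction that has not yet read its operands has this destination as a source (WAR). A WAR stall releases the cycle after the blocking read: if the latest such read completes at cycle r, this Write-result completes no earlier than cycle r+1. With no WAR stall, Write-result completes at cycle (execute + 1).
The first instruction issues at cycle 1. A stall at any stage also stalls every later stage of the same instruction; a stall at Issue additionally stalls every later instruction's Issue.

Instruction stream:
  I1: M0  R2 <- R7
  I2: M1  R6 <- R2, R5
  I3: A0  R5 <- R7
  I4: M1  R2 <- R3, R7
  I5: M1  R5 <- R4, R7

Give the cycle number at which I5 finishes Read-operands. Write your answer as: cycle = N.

c1: issue I1 (M0)
c2: I1 read-ops, issue I2 (M1)
c3: issue I3 (A0)
c4: I3 read-ops
c5: I3 finished on A0
c7: I1 finished on M0
c8: I1→R2
c9: I2 read-ops
c10: I3→R5
c14: I2 finished on M1
c15: I2→R6
c16: issue I4 (M1)
c17: I4 read-ops
c22: I4 finished on M1
c23: I4→R2
c24: issue I5 (M1)
c25: I5 read-ops
c30: I5 finished on M1
c31: I5→R5

cycle = 25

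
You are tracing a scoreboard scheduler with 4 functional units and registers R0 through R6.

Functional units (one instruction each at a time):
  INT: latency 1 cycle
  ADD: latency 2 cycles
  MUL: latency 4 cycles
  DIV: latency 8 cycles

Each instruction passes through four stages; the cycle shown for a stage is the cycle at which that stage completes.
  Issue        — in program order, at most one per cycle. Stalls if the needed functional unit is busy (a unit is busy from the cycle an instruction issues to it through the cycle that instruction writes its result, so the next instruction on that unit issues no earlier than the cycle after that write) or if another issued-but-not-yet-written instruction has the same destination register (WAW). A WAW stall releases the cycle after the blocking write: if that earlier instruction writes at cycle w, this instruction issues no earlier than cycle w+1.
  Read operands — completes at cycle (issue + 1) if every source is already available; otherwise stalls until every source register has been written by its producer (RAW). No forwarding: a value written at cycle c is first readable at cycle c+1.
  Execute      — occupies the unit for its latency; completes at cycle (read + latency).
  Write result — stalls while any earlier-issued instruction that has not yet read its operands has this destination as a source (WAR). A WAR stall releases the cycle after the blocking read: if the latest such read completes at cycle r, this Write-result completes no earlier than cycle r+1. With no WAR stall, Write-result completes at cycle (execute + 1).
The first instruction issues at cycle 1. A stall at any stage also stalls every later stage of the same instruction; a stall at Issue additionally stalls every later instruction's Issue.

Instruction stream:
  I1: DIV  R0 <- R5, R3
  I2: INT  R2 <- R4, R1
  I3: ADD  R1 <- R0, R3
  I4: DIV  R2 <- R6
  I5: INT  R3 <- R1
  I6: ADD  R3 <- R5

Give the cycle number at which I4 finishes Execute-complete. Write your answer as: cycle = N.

[I1] 1/2/10/11
[I2] 2/3/4/5
[I3] 3/12/14/15  (RAW R0: wait I1 write@11)
[I4] 12/13/21/22  (struct: DIV busy until I1 writes@11)
[I5] 13/16/17/18  (RAW R1: wait I3 write@15)
[I6] 19/20/22/23  (WAW R3: wait I5 write@18)

cycle = 21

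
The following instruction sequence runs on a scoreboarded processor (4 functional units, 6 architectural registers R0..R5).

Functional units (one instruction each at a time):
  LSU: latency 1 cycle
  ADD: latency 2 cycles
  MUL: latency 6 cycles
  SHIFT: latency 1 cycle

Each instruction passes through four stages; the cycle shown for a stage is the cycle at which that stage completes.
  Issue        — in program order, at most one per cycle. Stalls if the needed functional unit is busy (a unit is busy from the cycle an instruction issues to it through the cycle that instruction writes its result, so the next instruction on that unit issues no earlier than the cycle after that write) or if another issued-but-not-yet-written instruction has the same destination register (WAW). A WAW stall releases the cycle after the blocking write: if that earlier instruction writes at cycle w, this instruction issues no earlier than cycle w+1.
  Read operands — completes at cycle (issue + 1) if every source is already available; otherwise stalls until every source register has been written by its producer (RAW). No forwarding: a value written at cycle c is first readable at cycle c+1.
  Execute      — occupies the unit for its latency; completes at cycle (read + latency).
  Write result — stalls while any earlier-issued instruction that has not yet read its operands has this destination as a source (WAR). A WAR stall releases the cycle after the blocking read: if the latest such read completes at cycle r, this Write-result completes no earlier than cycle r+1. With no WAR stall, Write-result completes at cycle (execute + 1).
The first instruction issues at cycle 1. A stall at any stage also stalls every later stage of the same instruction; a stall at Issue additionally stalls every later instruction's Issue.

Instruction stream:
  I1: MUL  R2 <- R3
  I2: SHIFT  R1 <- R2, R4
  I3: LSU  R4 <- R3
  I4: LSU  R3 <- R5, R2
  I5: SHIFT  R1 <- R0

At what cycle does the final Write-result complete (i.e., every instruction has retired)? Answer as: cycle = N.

c1: I1 dispatched to MUL
c2: I1 operands ready · I2 dispatched to SHIFT
c3: I3 dispatched to LSU
c4: I3 operands ready
c5: I3 complete
c8: I1 complete
c9: R2←I1
c10: I2 operands ready
c11: I2 complete · R4←I3
c12: R1←I2 · I4 dispatched to LSU
c13: I4 operands ready · I5 dispatched to SHIFT
c14: I4 complete · I5 operands ready
c15: R3←I4 · I5 complete
c16: R1←I5

cycle = 16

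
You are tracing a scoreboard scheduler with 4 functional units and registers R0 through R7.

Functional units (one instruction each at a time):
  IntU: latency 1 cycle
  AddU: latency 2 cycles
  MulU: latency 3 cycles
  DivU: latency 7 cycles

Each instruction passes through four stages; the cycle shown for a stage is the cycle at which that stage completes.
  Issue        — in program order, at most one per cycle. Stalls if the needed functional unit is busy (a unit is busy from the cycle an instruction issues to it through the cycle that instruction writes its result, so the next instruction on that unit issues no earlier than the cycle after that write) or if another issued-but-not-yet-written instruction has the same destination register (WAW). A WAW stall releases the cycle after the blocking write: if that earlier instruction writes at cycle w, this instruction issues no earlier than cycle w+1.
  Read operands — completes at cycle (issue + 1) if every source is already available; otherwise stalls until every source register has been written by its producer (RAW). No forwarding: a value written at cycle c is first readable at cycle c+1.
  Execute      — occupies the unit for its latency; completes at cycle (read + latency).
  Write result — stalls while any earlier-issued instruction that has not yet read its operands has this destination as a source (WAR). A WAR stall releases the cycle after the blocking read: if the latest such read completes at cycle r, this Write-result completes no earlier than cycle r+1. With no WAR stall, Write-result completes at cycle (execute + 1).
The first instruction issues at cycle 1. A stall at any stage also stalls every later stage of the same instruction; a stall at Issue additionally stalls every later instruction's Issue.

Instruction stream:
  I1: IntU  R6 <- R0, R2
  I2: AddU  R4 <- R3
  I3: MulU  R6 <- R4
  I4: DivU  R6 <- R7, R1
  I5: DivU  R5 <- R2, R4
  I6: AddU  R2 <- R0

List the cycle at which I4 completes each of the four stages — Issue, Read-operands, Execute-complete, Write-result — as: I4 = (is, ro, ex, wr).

I4 = (12, 13, 20, 21)

  I1 | 1 | 2 | 3 | 4
  I2 | 2 | 3 | 5 | 6
  I3 | 5 | 7 | 10 | 11   WAW R6: wait I1 write@4 · RAW R4: wait I2 write@6
  I4 | 12 | 13 | 20 | 21   WAW R6: wait I3 write@11
  I5 | 22 | 23 | 30 | 31   struct: DivU busy until I4 writes@21
  I6 | 23 | 24 | 26 | 27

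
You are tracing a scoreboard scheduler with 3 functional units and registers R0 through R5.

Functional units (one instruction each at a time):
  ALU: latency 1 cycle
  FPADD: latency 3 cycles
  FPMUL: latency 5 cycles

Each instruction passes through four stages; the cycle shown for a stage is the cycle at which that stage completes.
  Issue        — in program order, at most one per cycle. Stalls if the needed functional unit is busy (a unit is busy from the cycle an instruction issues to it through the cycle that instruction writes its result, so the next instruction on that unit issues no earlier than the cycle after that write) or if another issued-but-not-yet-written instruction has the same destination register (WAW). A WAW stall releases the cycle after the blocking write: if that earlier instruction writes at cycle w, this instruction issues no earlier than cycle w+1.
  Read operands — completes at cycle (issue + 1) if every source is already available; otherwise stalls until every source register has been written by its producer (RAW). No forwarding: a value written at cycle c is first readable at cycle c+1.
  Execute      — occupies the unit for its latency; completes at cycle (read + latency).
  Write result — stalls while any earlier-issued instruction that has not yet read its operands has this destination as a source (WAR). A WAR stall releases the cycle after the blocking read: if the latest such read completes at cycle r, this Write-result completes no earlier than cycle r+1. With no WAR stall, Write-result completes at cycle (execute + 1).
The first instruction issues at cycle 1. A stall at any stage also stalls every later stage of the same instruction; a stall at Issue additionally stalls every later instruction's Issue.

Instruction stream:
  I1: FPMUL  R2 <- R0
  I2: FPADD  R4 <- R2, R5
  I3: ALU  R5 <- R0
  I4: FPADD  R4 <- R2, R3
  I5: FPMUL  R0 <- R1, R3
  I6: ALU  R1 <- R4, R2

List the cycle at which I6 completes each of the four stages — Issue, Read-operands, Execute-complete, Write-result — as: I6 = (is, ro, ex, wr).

I6 = (16, 20, 21, 22)

[1] issue I1 (FPMUL)
[2] I1 read-ops, issue I2 (FPADD)
[3] issue I3 (ALU)
[4] I3 read-ops
[5] I3 finished on ALU
[7] I1 finished on FPMUL
[8] I1→R2
[9] I2 read-ops
[10] I3→R5
[12] I2 finished on FPADD
[13] I2→R4
[14] issue I4 (FPADD)
[15] I4 read-ops, issue I5 (FPMUL)
[16] I5 read-ops, issue I6 (ALU)
[18] I4 finished on FPADD
[19] I4→R4
[20] I6 read-ops
[21] I5 finished on FPMUL, I6 finished on ALU
[22] I5→R0, I6→R1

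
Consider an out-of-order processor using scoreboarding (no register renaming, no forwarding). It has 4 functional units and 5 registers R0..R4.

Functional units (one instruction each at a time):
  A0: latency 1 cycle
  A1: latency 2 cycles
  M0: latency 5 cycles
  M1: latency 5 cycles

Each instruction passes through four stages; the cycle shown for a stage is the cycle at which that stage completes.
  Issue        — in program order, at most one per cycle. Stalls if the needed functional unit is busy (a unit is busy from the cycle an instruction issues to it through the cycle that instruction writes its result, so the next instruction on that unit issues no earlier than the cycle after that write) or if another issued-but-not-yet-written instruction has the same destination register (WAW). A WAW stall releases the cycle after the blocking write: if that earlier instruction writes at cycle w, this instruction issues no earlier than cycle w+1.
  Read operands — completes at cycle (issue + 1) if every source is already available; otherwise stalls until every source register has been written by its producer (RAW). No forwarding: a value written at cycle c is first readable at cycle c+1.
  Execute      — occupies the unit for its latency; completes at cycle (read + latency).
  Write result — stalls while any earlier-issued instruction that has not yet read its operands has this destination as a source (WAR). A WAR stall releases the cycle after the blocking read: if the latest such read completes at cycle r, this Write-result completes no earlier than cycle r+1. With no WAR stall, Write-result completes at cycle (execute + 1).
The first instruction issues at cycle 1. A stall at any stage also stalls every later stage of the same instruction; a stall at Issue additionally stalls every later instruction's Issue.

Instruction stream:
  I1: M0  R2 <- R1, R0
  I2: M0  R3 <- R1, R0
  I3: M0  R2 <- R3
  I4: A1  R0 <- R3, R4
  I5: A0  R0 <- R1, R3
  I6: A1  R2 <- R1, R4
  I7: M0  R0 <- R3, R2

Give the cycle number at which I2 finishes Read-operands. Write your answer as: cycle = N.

  I1 | 1 | 2 | 7 | 8
  I2 | 9 | 10 | 15 | 16   struct: M0 busy until I1 writes@8
  I3 | 17 | 18 | 23 | 24   struct: M0 busy until I2 writes@16
  I4 | 18 | 19 | 21 | 22
  I5 | 23 | 24 | 25 | 26   WAW R0: wait I4 write@22
  I6 | 25 | 26 | 28 | 29   WAW R2: wait I3 write@24
  I7 | 27 | 30 | 35 | 36   WAW R0: wait I5 write@26 · RAW R2: wait I6 write@29

cycle = 10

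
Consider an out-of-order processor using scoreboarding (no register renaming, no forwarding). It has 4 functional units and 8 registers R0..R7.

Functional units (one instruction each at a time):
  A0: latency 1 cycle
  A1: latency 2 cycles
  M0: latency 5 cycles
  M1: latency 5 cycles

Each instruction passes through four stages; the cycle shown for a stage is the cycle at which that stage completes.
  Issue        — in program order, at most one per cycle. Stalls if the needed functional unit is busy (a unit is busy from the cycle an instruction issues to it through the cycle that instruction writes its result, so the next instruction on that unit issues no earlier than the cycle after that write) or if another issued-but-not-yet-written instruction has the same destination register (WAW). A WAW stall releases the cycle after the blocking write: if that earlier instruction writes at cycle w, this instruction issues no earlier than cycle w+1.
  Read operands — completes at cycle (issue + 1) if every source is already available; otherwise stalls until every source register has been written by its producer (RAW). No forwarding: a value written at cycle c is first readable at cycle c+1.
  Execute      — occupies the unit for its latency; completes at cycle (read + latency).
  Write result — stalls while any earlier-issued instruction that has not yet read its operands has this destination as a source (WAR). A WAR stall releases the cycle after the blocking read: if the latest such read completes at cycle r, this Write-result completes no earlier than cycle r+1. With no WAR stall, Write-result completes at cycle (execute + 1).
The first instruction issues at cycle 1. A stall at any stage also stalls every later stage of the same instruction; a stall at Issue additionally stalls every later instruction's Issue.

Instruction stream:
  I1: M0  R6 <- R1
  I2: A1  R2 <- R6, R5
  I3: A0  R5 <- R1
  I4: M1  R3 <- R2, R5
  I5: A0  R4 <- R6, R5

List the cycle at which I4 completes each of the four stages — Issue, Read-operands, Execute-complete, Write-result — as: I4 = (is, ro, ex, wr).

I4 = (4, 13, 18, 19)

cycle 1: I1 issues→M0
cycle 2: I1 reads | I2 issues→A1
cycle 3: I3 issues→A0
cycle 4: I3 reads | I4 issues→M1
cycle 5: I3 exec-done
cycle 7: I1 exec-done
cycle 8: I1 writes R6
cycle 9: I2 reads
cycle 10: I3 writes R5
cycle 11: I2 exec-done | I5 issues→A0
cycle 12: I2 writes R2 | I5 reads
cycle 13: I4 reads | I5 exec-done
cycle 14: I5 writes R4
cycle 18: I4 exec-done
cycle 19: I4 writes R3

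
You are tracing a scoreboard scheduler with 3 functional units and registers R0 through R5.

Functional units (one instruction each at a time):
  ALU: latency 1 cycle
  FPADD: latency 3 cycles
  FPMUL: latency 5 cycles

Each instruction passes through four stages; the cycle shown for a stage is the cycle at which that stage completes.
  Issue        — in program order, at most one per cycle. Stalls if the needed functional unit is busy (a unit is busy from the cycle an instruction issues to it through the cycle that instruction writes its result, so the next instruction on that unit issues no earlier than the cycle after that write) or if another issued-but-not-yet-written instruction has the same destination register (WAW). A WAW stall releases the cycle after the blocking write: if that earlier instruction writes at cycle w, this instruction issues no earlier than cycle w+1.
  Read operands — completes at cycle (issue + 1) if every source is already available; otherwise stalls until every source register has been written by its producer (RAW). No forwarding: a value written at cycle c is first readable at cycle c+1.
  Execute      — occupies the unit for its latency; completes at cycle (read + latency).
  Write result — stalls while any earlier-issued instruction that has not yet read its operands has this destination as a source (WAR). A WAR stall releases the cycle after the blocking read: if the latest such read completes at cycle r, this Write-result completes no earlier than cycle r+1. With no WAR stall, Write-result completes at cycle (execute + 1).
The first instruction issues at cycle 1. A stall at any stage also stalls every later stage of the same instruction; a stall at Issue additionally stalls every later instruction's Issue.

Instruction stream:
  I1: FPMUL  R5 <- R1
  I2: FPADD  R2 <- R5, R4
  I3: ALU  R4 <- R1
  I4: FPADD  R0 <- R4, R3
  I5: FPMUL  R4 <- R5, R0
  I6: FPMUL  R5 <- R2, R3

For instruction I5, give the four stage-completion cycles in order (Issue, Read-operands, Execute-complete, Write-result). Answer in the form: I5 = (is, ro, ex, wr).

c1: I1 dispatched to FPMUL
c2: I1 operands ready, I2 dispatched to FPADD
c3: I3 dispatched to ALU
c4: I3 operands ready
c5: I3 complete
c7: I1 complete
c8: R5←I1
c9: I2 operands ready
c10: R4←I3
c12: I2 complete
c13: R2←I2
c14: I4 dispatched to FPADD
c15: I4 operands ready, I5 dispatched to FPMUL
c18: I4 complete
c19: R0←I4
c20: I5 operands ready
c25: I5 complete
c26: R4←I5
c27: I6 dispatched to FPMUL
c28: I6 operands ready
c33: I6 complete
c34: R5←I6

I5 = (15, 20, 25, 26)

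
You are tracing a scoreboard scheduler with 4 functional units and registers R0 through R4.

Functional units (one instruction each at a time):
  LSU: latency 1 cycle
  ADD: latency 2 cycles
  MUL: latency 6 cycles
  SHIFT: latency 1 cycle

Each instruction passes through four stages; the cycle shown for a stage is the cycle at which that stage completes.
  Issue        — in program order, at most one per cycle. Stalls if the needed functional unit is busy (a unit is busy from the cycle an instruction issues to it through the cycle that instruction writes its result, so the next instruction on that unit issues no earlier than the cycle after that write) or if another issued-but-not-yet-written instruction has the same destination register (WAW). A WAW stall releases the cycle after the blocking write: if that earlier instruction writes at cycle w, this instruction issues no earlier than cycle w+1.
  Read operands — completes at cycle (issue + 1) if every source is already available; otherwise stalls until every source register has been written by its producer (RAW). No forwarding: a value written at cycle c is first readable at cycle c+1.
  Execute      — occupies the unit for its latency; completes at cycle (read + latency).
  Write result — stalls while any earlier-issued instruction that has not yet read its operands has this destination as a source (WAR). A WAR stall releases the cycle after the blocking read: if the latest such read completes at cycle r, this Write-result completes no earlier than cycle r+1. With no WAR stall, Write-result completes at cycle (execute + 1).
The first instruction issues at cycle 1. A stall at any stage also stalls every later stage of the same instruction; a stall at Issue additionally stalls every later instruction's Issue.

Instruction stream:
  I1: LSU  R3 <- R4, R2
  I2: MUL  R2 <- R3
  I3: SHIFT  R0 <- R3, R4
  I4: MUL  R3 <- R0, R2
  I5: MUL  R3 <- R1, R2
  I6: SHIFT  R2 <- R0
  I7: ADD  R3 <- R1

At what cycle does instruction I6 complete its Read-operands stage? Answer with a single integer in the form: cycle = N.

cycle = 24

I1 -> (1, 2, 3, 4)
I2 -> (2, 5, 11, 12)  // RAW R3: wait I1 write@4
I3 -> (3, 5, 6, 7)  // RAW R3: wait I1 write@4
I4 -> (13, 14, 20, 21)  // struct: MUL busy until I2 writes@12
I5 -> (22, 23, 29, 30)  // struct: MUL busy until I4 writes@21
I6 -> (23, 24, 25, 26)
I7 -> (31, 32, 34, 35)  // WAW R3: wait I5 write@30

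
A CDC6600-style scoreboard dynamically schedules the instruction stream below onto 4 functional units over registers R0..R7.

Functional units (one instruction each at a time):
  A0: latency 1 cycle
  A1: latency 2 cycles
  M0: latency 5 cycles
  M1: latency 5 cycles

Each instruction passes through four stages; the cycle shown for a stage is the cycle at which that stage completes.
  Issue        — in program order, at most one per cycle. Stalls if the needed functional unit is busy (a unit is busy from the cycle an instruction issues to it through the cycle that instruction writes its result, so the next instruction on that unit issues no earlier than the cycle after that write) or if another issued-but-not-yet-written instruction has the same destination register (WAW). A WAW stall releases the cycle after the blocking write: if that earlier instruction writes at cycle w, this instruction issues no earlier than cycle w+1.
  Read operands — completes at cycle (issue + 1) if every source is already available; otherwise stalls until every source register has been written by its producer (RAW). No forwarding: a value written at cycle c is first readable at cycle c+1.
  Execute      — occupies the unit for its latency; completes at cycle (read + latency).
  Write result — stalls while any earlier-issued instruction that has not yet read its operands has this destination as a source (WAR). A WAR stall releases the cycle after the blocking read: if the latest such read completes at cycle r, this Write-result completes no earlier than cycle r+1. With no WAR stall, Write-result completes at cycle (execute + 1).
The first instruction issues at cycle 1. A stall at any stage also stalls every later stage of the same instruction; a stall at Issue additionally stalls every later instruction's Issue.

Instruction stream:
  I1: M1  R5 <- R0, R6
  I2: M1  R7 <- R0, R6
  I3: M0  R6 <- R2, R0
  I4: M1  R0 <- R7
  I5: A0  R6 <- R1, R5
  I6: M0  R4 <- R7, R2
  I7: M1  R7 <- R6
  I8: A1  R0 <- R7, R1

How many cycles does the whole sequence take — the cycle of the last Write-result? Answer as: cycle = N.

cycle = 36

1) issue 1, read 2, done 7, write 8
2) issue 9, read 10, done 15, write 16  <struct: M1 busy until I1 writes@8>
3) issue 10, read 11, done 16, write 17
4) issue 17, read 18, done 23, write 24  <struct: M1 busy until I2 writes@16>
5) issue 18, read 19, done 20, write 21
6) issue 19, read 20, done 25, write 26
7) issue 25, read 26, done 31, write 32  <struct: M1 busy until I4 writes@24>
8) issue 26, read 33, done 35, write 36  <RAW R7: wait I7 write@32>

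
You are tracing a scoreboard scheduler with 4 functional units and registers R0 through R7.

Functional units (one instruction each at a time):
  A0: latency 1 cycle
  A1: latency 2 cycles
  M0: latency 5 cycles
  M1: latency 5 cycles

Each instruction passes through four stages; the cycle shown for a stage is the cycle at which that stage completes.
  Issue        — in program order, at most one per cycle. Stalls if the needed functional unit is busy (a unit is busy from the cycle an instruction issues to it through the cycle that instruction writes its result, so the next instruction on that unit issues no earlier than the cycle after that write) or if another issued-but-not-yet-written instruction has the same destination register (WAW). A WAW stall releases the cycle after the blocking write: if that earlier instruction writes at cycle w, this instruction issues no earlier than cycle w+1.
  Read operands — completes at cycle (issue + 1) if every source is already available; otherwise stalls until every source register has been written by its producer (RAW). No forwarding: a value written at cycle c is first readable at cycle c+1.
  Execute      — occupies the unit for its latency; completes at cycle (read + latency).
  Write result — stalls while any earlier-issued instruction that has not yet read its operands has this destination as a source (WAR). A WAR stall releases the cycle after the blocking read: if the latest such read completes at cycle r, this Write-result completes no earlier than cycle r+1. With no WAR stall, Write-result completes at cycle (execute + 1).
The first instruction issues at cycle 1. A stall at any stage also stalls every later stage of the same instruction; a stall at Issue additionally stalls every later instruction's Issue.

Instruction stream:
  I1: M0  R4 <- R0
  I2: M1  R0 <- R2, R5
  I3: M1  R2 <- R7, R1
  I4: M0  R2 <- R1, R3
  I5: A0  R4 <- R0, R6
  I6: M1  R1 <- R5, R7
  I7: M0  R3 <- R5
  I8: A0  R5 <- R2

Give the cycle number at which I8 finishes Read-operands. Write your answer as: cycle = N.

I1: IS=1 RO=2 EX=7 WR=8
I2: IS=2 RO=3 EX=8 WR=9
I3: IS=10 RO=11 EX=16 WR=17  [struct: M1 busy until I2 writes@9]
I4: IS=18 RO=19 EX=24 WR=25  [WAW R2: wait I3 write@17]
I5: IS=19 RO=20 EX=21 WR=22
I6: IS=20 RO=21 EX=26 WR=27
I7: IS=26 RO=27 EX=32 WR=33  [struct: M0 busy until I4 writes@25]
I8: IS=27 RO=28 EX=29 WR=30

cycle = 28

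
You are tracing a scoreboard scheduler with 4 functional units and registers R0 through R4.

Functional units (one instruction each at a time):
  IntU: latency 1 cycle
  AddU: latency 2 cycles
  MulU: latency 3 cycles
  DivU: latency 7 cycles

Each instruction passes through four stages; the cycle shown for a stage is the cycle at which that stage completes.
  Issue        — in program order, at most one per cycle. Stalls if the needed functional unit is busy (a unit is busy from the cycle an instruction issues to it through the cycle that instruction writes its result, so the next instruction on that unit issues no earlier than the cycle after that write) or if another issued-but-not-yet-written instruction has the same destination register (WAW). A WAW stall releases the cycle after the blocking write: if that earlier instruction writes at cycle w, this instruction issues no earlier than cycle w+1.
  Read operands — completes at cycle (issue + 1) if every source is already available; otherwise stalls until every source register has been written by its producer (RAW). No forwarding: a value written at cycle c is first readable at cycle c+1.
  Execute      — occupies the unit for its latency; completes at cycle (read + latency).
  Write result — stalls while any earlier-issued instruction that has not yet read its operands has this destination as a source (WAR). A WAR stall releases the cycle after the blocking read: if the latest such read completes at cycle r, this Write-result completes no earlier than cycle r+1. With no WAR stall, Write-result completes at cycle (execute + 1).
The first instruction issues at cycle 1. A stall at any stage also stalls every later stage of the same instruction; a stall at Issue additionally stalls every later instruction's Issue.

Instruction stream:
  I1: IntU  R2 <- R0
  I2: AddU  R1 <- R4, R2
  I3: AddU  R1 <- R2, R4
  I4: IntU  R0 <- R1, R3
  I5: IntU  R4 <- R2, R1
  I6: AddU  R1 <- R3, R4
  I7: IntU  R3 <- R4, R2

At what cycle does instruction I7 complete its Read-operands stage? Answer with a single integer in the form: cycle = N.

  I1 | 1 | 2 | 3 | 4
  I2 | 2 | 5 | 7 | 8   RAW R2: wait I1 write@4
  I3 | 9 | 10 | 12 | 13   struct: AddU busy until I2 writes@8
  I4 | 10 | 14 | 15 | 16   RAW R1: wait I3 write@13
  I5 | 17 | 18 | 19 | 20   struct: IntU busy until I4 writes@16
  I6 | 18 | 21 | 23 | 24   RAW R4: wait I5 write@20
  I7 | 21 | 22 | 23 | 24   struct: IntU busy until I5 writes@20

cycle = 22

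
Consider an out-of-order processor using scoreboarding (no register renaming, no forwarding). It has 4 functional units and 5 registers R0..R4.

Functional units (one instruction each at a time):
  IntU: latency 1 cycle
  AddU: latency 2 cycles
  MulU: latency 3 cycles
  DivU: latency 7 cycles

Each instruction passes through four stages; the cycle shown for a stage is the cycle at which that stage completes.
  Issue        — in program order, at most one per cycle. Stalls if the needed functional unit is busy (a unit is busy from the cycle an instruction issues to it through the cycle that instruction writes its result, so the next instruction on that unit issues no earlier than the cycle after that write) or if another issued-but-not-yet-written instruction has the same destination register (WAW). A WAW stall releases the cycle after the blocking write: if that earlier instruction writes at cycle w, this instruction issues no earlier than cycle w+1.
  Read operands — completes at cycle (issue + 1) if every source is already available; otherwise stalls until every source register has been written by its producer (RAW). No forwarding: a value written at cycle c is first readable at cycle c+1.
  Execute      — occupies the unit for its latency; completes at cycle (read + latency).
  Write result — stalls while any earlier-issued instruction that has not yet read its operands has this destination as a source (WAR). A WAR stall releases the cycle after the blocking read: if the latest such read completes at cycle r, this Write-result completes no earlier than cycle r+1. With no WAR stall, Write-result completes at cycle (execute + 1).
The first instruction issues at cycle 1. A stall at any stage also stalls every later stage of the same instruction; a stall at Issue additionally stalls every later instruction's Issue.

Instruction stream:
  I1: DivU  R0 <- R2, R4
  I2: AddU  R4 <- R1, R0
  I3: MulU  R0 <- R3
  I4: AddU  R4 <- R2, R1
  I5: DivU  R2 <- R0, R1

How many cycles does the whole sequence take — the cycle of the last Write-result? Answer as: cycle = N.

[I1] 1/2/9/10
[I2] 2/11/13/14  (RAW R0: wait I1 write@10)
[I3] 11/12/15/16  (WAW R0: wait I1 write@10)
[I4] 15/16/18/19  (struct: AddU busy until I2 writes@14)
[I5] 16/17/24/25

cycle = 25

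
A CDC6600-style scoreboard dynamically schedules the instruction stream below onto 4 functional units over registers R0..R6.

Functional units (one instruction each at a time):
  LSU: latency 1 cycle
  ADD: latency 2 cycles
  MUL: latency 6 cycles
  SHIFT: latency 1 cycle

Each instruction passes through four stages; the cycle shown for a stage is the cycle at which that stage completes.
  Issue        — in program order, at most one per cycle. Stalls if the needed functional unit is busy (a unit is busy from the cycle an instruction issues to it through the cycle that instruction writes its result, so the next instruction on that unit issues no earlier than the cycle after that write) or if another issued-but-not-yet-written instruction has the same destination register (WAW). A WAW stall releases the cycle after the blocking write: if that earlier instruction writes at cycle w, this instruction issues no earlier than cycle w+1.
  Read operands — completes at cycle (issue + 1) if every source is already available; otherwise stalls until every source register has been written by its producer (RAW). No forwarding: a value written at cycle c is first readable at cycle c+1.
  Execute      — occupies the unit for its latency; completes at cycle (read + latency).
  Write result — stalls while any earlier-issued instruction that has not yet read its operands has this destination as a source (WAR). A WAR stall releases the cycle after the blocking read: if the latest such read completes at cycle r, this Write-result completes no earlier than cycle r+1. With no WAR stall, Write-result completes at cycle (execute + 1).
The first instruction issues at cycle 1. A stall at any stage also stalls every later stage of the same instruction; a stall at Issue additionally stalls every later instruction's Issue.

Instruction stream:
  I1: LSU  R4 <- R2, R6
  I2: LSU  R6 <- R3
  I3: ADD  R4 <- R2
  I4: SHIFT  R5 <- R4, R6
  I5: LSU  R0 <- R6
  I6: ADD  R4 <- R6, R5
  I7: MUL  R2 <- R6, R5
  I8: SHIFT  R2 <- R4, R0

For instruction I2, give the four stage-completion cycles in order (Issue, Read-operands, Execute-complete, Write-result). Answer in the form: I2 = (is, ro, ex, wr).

I2 = (5, 6, 7, 8)

  I1 | 1 | 2 | 3 | 4
  I2 | 5 | 6 | 7 | 8   struct: LSU busy until I1 writes@4
  I3 | 6 | 7 | 9 | 10
  I4 | 7 | 11 | 12 | 13   RAW R4: wait I3 write@10
  I5 | 9 | 10 | 11 | 12   struct: LSU busy until I2 writes@8
  I6 | 11 | 14 | 16 | 17   struct: ADD busy until I3 writes@10 · RAW R5: wait I4 write@13
  I7 | 12 | 14 | 20 | 21   RAW R5: wait I4 write@13
  I8 | 22 | 23 | 24 | 25   WAW R2: wait I7 write@21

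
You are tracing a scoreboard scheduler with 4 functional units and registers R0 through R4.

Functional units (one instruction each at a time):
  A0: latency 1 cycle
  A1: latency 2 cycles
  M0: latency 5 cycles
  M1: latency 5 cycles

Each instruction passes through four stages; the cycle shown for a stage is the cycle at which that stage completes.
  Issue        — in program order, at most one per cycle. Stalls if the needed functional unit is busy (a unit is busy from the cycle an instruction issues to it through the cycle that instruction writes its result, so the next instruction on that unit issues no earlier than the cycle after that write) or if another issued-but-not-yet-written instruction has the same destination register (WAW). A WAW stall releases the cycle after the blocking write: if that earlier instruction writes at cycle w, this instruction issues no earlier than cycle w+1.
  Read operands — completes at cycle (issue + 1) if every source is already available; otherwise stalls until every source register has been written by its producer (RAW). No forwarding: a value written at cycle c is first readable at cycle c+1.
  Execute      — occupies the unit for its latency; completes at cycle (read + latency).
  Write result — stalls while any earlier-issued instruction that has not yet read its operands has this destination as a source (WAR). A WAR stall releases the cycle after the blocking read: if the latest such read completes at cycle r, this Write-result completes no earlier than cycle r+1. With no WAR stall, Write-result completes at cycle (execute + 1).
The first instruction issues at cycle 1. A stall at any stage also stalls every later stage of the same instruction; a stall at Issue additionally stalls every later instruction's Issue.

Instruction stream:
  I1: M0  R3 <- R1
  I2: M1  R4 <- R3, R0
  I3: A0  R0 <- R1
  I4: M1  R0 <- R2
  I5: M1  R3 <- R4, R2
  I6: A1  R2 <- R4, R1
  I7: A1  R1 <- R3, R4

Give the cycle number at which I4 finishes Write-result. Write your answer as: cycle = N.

I1  is:1  ro:2  ex:7  wr:8
I2  is:2  ro:9  ex:14  wr:15  — RAW R3: wait I1 write@8
I3  is:3  ro:4  ex:5  wr:10  — WAR R0: wait I2 read@9
I4  is:16  ro:17  ex:22  wr:23  — struct: M1 busy until I2 writes@15
I5  is:24  ro:25  ex:30  wr:31  — struct: M1 busy until I4 writes@23
I6  is:25  ro:26  ex:28  wr:29
I7  is:30  ro:32  ex:34  wr:35  — struct: A1 busy until I6 writes@29, RAW R3: wait I5 write@31

cycle = 23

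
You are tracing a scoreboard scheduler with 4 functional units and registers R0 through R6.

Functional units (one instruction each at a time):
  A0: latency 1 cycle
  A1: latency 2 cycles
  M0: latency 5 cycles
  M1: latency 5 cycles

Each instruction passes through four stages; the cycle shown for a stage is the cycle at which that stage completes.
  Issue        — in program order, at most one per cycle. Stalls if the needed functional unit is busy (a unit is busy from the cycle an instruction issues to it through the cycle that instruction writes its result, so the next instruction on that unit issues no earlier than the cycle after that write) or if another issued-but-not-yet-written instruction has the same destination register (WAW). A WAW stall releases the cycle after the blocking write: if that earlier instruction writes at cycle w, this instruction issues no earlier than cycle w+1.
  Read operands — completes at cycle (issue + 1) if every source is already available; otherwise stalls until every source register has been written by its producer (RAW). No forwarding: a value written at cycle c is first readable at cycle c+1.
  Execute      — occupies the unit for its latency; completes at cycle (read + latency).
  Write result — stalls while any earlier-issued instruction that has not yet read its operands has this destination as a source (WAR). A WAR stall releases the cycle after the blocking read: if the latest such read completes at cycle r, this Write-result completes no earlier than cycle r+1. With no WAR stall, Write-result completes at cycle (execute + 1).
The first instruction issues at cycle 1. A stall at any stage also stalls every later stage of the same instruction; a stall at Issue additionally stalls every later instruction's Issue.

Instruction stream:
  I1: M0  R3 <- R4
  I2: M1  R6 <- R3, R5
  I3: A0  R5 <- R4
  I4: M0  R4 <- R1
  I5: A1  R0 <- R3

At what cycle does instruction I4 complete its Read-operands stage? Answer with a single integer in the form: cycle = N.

cycle = 10

[I1] 1/2/7/8
[I2] 2/9/14/15  (RAW R3: wait I1 write@8)
[I3] 3/4/5/10  (WAR R5: wait I2 read@9)
[I4] 9/10/15/16  (struct: M0 busy until I1 writes@8)
[I5] 10/11/13/14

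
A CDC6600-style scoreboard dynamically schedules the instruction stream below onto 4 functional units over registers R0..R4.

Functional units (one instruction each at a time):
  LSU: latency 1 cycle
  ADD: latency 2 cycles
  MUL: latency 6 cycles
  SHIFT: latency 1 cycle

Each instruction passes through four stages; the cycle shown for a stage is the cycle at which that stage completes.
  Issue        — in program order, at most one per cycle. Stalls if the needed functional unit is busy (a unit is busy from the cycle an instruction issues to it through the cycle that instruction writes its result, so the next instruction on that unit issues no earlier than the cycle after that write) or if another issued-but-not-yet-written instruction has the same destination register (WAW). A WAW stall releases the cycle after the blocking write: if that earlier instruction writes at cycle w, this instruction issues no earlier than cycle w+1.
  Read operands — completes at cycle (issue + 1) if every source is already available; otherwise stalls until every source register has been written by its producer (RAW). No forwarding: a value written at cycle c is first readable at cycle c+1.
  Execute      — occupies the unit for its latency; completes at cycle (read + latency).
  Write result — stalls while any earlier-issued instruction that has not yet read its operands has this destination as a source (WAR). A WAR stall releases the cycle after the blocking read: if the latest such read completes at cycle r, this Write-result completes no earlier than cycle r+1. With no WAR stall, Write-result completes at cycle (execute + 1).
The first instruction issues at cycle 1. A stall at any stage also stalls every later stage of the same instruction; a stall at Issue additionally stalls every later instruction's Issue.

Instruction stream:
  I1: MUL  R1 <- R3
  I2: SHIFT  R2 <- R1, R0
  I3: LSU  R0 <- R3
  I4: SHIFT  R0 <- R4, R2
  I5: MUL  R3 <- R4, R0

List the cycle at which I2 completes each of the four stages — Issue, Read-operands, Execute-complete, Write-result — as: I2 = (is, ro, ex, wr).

t=1  I1→MUL
t=2  I1 RO; I2→SHIFT
t=3  I3→LSU
t=4  I3 RO
t=5  I3 EX
t=8  I1 EX
t=9  I1 WR R1
t=10  I2 RO
t=11  I2 EX; I3 WR R0
t=12  I2 WR R2
t=13  I4→SHIFT
t=14  I4 RO; I5→MUL
t=15  I4 EX
t=16  I4 WR R0
t=17  I5 RO
t=23  I5 EX
t=24  I5 WR R3

I2 = (2, 10, 11, 12)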